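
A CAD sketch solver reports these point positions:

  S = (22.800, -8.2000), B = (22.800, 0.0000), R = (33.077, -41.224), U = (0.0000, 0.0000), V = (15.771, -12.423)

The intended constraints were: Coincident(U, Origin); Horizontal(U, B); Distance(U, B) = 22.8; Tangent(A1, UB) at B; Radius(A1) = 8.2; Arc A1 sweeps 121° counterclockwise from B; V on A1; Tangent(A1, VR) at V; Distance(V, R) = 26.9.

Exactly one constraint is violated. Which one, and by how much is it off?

Distance(V, R) = 26.9 — off by 6.70.

U = (0.00, 0.00) ✓; U.y = 0.00, B.y = 0.00 ✓; |UB| = 22.80 ✓; ∠(SB, BU) = 90.00° ✓; |SB| = 8.200 ✓; bearing(S→V) − bearing(S→B) = 121.0° ✓; |SV| = 8.200 ✓; ∠(SV, VR) = 90.00° ✓; |VR| = 33.60 ✗.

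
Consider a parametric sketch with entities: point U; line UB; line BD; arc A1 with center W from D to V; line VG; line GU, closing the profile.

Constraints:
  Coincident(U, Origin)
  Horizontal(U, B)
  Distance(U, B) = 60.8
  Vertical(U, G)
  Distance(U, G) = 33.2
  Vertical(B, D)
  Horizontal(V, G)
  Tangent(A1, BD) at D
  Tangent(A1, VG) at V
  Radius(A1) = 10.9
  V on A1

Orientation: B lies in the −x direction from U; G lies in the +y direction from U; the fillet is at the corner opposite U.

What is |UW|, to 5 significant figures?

54.656

U is at the origin; U and B share the same y with |UB| = 60.8 and B on the −x side, so B = (-60.800, 0.0000). U and G share the same x with |UG| = 33.2 and G on the +y side, so G = (0.0000, 33.200). The virtual corner opposite U is at (-60.800, 33.200). A1 meets BD tangentially, so WD is at right angles to BD and the tangent condition forces WV to be normal to VG, with radius 10.9, so the center W sits 10.9 in from both sides at W = (-49.900, 22.300). Then |UW| = |W − U| = 54.656.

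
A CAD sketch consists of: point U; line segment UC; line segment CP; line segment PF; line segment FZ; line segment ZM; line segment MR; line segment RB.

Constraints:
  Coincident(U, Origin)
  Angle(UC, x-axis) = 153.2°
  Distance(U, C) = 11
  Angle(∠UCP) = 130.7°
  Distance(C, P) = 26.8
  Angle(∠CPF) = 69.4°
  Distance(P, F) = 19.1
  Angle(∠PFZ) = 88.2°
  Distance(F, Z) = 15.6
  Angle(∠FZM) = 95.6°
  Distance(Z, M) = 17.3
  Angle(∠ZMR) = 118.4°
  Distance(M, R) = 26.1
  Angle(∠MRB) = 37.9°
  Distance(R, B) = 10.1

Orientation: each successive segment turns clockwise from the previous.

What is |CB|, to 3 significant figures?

29.7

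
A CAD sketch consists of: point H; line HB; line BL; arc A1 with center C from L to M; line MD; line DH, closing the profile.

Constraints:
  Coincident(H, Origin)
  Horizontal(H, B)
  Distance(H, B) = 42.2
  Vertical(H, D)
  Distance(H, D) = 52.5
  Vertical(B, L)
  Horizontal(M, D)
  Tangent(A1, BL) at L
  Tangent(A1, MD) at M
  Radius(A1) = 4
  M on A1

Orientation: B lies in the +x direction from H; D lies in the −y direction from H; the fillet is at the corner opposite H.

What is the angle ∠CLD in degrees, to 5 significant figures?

5.4147°

The virtual corner opposite H is at (42.200, -52.500). Since A1 is tangent to BL there, CL ⟂ BL and tangency of A1 to MD means the radius CM is perpendicular to MD, with radius 4.0, so the center C sits 4.0 in from both sides at C = (38.200, -48.500). That places the tangent points at L = (42.200, -48.500) on BL and M = (38.200, -52.500) on MD. Then cos ∠CLD = LC·LD / (|LC||LD|), giving 5.4147°.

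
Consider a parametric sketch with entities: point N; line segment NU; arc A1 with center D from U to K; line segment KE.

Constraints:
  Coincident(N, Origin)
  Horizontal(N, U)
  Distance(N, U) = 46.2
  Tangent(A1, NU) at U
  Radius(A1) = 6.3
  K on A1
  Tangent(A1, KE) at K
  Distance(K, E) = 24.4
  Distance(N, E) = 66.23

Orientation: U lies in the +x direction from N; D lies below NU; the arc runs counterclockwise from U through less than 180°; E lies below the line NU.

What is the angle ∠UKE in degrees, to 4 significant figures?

110.6°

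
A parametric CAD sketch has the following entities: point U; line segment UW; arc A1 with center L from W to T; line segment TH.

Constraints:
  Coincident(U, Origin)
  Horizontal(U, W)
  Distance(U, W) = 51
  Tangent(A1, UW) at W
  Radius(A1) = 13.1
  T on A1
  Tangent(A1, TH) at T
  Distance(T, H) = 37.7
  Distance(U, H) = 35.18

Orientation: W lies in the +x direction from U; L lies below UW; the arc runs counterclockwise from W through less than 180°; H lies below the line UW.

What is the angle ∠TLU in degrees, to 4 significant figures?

28.93°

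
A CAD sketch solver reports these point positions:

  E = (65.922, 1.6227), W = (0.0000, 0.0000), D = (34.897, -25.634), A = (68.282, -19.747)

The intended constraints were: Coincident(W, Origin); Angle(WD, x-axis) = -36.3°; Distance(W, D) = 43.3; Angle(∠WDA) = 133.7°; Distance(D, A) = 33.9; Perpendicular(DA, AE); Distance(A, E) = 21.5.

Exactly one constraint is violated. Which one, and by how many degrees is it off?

Perpendicular(DA, AE) — off by 3.70°.

W = (0.00, 0.00) ✓; WD at -36.30° ✓; |WD| = 43.30 ✓; ∠WDA = 133.7° ✓; |DA| = 33.90 ✓; ∠(DA, AE) = 86.30° ✗; |AE| = 21.50 ✓.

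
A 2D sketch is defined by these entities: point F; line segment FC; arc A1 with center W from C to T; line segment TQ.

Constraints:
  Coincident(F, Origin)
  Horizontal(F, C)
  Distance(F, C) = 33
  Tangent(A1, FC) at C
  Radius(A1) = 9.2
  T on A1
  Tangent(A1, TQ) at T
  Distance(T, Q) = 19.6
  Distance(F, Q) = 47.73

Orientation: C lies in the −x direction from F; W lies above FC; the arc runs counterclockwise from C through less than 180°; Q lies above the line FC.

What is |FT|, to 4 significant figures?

29.28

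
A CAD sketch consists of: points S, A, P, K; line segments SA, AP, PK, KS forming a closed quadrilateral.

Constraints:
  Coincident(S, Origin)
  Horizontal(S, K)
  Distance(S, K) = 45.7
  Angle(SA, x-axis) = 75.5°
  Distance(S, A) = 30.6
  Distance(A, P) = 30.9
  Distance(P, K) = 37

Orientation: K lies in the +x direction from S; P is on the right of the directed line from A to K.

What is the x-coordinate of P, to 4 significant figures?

8.721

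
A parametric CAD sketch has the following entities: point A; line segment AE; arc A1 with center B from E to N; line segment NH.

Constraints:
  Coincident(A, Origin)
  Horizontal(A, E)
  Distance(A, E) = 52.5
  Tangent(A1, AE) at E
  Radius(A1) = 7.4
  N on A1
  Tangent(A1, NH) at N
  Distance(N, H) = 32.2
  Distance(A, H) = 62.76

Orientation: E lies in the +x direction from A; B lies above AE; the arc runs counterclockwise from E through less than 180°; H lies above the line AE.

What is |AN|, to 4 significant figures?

60.27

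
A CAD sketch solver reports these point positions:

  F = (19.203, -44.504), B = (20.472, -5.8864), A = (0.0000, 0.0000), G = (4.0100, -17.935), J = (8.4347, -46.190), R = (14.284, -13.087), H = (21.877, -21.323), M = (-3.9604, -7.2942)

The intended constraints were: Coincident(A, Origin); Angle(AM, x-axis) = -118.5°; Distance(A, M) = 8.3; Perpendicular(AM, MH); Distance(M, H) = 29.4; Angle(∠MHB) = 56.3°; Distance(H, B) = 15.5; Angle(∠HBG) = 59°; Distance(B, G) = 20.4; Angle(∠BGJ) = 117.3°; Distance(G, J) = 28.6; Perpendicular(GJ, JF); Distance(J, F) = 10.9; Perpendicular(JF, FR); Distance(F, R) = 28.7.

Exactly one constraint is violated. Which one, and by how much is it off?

Distance(F, R) = 28.7 — off by 3.10.

A = (0.00, 0.00) ✓; AM at -118.5° ✓; |AM| = 8.300 ✓; ∠(AM, MH) = 90.00° ✓; |MH| = 29.40 ✓; ∠MHB = 56.30° ✓; |HB| = 15.50 ✓; ∠HBG = 59.00° ✓; |BG| = 20.40 ✓; ∠BGJ = 117.3° ✓; |GJ| = 28.60 ✓; ∠(GJ, JF) = 90.00° ✓; |JF| = 10.90 ✓; ∠(JF, FR) = 90.00° ✓; |FR| = 31.80 ✗.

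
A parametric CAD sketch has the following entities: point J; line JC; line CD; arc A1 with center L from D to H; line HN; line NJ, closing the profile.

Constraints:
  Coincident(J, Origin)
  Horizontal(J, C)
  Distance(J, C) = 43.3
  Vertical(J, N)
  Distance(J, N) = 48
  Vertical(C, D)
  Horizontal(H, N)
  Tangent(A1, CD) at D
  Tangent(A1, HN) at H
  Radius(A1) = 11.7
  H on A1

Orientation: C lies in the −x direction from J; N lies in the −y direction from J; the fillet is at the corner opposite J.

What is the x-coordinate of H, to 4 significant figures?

-31.60

J is at the origin; JC is horizontal with |JC| = 43.3 and C on the −x side, so C = (-43.30, 0.000). J and N share the same x with |JN| = 48.0 and N on the −y side, so N = (0.000, -48.00). The virtual corner opposite J is at (-43.30, -48.00). The tangent condition forces LD to be normal to CD and the tangent condition forces LH to be normal to HN, with radius 11.7, so the center L sits 11.7 in from both sides at L = (-31.60, -36.30). That places the tangent points at D = (-43.30, -36.30) on CD and H = (-31.60, -48.00) on HN. So H.x = -31.60.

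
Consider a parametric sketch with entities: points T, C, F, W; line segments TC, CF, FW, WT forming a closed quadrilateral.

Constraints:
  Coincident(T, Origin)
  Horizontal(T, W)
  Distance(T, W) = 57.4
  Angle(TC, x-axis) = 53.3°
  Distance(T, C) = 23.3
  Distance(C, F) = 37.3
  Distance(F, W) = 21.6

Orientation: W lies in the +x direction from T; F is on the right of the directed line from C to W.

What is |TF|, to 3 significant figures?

39.3

Checks: |CF| = 37.30 ✓; |FW| = 21.60 ✓.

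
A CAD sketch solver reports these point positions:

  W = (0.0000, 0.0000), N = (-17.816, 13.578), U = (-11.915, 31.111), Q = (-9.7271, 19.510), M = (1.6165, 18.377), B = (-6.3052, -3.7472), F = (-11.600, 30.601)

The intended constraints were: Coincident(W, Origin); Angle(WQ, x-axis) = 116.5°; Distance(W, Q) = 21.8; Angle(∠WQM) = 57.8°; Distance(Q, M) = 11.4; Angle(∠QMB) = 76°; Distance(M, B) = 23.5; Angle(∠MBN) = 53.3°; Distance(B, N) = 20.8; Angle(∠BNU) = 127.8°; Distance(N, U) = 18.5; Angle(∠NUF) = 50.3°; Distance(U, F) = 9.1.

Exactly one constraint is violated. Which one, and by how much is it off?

Distance(U, F) = 9.1 — off by 8.50.

W = (0.00, 0.00) ✓; WQ at 116.5° ✓; |WQ| = 21.80 ✓; ∠WQM = 57.80° ✓; |QM| = 11.40 ✓; ∠QMB = 76.00° ✓; |MB| = 23.50 ✓; ∠MBN = 53.30° ✓; |BN| = 20.80 ✓; ∠BNU = 127.8° ✓; |NU| = 18.50 ✓; ∠NUF = 50.30° ✓; |UF| = 0.5994 ✗.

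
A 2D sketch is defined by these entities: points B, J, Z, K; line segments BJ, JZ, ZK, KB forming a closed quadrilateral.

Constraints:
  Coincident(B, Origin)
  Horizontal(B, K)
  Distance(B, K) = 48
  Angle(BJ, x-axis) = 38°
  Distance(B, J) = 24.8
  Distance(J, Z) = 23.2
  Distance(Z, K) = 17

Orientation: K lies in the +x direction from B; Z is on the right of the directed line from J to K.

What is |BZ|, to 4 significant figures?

31.94

B is at the origin; BK is horizontal with |BK| = 48.0 and K in +x, so K = (48.0, 0). BJ runs at 38.0° with |BJ| = 24.8, so J = (19.54, 15.27). Z is determined by |JZ| = 23.2 and |ZK| = 17.0 together: it lies at the intersection of circle(J, 23.2) and circle(K, 17.0). With |JK| = 32.29, the foot of the radical line on JK is 20.01 from J and the perpendicular offset is √(23.2² − 20.01²) = 11.75. Taking the right-of-JK solution: Z = (31.62, -4.541).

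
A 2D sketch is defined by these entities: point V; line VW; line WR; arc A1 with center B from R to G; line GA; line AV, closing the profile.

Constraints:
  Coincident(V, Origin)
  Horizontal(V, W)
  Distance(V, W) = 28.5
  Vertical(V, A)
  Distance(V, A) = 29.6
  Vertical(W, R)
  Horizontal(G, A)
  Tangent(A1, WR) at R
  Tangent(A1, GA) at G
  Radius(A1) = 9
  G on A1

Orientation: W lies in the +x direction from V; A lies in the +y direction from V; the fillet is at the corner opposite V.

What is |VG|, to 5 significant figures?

35.446

The virtual corner opposite V is at (28.500, 29.600). A1 meets WR tangentially, so BR is at right angles to WR and since A1 is tangent to GA there, BG ⟂ GA, with radius 9.0, so the center B sits 9.0 in from both sides at B = (19.500, 20.600). That places the tangent points at R = (28.500, 20.600) on WR and G = (19.500, 29.600) on GA. Then |VG| = |G − V| = 35.446.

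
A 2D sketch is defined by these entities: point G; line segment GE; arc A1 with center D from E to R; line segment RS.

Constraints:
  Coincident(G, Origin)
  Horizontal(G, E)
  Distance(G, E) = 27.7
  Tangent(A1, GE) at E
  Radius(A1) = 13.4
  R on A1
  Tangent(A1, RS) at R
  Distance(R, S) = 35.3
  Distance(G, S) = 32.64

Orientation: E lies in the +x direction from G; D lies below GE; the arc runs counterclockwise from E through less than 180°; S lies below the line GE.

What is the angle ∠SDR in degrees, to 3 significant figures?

69.2°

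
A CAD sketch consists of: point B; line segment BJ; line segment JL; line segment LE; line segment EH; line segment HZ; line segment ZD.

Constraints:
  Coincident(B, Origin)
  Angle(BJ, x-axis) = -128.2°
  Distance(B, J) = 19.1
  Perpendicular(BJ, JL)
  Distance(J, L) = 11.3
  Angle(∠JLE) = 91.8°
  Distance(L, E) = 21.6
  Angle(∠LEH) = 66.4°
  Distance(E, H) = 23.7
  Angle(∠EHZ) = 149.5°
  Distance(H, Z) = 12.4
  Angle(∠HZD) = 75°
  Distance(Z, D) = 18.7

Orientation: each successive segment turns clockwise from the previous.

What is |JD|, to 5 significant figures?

4.2548

∠EHZ = 149.5° gives HZ at -90.500° from the x-axis; with |HZ| = 12.4, Z = (3.8679, -23.560). ∠HZD = 75.0° gives ZD at 164.50° from the x-axis; with |ZD| = 18.7, D = (-14.152, -18.563). Then |JD| = |D − J| = 4.2548.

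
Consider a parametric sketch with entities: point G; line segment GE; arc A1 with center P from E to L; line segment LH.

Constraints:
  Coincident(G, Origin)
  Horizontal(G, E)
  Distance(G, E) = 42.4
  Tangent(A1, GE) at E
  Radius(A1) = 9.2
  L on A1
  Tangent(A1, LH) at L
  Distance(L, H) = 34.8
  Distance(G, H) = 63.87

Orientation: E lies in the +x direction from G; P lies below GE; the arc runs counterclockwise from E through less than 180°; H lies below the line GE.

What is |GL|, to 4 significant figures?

35.87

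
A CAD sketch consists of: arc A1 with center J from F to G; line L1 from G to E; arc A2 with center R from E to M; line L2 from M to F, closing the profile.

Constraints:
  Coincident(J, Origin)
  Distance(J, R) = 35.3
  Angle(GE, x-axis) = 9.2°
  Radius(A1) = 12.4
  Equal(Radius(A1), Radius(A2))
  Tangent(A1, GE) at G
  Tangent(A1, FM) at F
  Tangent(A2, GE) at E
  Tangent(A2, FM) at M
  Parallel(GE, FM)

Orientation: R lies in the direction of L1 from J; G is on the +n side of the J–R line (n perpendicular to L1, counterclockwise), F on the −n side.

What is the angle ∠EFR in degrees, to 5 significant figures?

15.735°

Tangency of A1 to both parallel lines with radius 12.4 puts G and F at J ± 12.4·n: G = (-1.9825, 12.240), F = (1.9825, -12.240). Equal radii place E and M the same way about R: E = R + 12.4·n = (32.863, 17.884), M = R − 12.4·n = (36.828, -6.5967). Then cos ∠EFR = FE·FR / (|FE||FR|), giving 15.735°.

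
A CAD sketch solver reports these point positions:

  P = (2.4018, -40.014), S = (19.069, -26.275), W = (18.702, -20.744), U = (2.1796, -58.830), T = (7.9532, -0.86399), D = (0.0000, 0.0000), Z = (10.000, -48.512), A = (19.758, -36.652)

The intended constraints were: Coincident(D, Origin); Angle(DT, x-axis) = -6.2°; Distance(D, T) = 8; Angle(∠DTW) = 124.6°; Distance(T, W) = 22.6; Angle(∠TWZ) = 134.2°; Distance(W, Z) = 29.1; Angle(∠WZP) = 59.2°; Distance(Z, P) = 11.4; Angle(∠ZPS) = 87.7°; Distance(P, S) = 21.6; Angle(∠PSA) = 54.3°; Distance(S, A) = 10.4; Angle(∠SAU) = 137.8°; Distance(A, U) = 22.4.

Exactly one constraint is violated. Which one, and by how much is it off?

Distance(A, U) = 22.4 — off by 5.90.

D = (0.00, 0.00) ✓; DT at -6.200° ✓; |DT| = 8.000 ✓; ∠DTW = 124.6° ✓; |TW| = 22.60 ✓; ∠TWZ = 134.2° ✓; |WZ| = 29.10 ✓; ∠WZP = 59.20° ✓; |ZP| = 11.40 ✓; ∠ZPS = 87.70° ✓; |PS| = 21.60 ✓; ∠PSA = 54.30° ✓; |SA| = 10.40 ✓; ∠SAU = 137.8° ✓; |AU| = 28.30 ✗.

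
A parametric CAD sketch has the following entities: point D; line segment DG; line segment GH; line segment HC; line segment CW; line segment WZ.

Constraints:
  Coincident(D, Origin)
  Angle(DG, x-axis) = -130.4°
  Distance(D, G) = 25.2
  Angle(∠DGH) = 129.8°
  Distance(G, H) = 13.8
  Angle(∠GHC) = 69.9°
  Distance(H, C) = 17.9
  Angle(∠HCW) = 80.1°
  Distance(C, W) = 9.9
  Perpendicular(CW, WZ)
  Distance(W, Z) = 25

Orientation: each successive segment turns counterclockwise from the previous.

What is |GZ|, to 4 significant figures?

15.16

∠HCW = 80.1° gives CW at 129.8° from the x-axis; with |CW| = 9.9, W = (-4.803, -16.26). CW is perpendicular to WZ, so WZ runs at -140.2°; with |WZ| = 25.0, Z = (-24.01, -32.26). Then |GZ| = |Z − G| = 15.16.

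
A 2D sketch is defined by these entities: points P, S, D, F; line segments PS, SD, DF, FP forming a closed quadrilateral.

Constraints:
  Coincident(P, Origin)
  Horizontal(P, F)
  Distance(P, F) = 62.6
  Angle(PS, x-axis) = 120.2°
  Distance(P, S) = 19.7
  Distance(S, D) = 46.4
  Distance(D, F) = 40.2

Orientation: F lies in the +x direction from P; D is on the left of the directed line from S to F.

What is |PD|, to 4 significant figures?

45.44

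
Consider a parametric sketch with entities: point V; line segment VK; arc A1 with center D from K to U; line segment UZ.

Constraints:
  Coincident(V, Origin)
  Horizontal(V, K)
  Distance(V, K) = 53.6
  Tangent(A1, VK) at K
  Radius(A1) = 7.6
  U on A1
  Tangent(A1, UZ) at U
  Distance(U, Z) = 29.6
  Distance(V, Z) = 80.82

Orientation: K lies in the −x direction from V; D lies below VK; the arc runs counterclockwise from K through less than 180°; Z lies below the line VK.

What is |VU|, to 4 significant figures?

60.21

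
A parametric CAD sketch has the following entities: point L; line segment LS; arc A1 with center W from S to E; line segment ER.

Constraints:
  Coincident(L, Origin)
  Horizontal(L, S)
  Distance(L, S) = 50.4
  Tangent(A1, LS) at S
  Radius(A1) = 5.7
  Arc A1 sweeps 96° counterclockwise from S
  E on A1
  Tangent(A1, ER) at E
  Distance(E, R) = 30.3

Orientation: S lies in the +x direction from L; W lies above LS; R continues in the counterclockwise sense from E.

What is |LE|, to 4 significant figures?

56.42

Since A1 is tangent to LS there, WS ⟂ LS, so W = S + (0, 5.7) = (50.40, 5.700). On A1, S sits at bearing -90° from W; a 96° counterclockwise sweep puts E at bearing 6°, so E = W + 5.7·(cos 6°, sin 6°) = (56.07, 6.296). Then |LE| = |E − L| = 56.42.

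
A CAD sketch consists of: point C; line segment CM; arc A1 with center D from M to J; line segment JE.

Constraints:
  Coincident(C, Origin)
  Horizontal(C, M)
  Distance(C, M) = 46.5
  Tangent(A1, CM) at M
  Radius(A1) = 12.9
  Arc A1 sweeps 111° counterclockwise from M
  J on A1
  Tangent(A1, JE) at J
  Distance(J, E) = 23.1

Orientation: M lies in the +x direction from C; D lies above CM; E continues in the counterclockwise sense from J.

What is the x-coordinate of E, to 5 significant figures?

50.265

On A1, M sits at bearing -90° from D; a 111° counterclockwise sweep puts J at bearing 21°, so J = D + 12.9·(cos 21°, sin 21°) = (58.543, 17.523). Since A1 is tangent to JE there, DJ ⟂ JE, so JE runs along (−sin 21°, cos 21°); with |JE| = 23.1, E = (50.265, 39.089). So E.x = 50.265.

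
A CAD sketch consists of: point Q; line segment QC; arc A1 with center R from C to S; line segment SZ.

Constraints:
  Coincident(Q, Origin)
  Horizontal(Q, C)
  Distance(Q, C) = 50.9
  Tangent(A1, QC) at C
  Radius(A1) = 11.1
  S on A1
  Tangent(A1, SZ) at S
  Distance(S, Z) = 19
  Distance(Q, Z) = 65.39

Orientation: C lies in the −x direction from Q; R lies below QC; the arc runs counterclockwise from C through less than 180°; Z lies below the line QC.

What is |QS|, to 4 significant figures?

63.19

Checks: |RS| = 11.10 ✓; ∠(RS, SZ) = 90.00° ✓; |SZ| = 19.00 ✓; |QZ| = 65.39 ✓.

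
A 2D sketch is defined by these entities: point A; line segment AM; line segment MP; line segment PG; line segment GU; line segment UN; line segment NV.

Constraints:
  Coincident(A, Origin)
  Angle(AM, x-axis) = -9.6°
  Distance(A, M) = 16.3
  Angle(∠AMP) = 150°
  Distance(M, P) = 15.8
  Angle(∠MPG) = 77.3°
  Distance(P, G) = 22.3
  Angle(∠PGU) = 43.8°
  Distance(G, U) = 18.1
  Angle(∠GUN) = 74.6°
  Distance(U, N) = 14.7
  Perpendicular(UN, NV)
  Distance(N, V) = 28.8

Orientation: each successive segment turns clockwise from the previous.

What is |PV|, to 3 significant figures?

31.0

A is at the origin; AM runs at -9.6° with length 16.3, so M = (16.1, -2.72). ∠AMP = 150.0° gives MP at -39.6° from the x-axis; with |MP| = 15.8, P = (28.2, -12.8). ∠MPG = 77.3° gives PG at -142° from the x-axis; with |PG| = 22.3, G = (10.6, -26.4). ∠PGU = 43.8° gives GU at 81.5° from the x-axis; with |GU| = 18.1, U = (13.3, -8.53). ∠GUN = 74.6° gives UN at -23.9° from the x-axis; with |UN| = 14.7, N = (26.7, -14.5). UN is perpendicular to NV, so NV runs at -114°; with |NV| = 28.8, V = (15.0, -40.8). Then |PV| = |V − P| = 31.0.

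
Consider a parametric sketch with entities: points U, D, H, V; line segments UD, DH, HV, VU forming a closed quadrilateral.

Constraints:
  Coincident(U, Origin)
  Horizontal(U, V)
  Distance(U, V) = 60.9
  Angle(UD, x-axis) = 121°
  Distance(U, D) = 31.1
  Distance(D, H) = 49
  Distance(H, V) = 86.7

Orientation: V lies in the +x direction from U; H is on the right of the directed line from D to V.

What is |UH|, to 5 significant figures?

31.721

U is at the origin; U and V share the same y with |UV| = 60.9 and V in +x, so V = (60.9, 0). UD runs at 121.0° with |UD| = 31.1, so D = (-16.018, 26.658). H is determined by |DH| = 49.0 and |HV| = 86.7 together: it lies at the intersection of circle(D, 49.0) and circle(V, 86.7). With |DV| = 81.406, the foot of the radical line on DV is 9.2811 from D and the perpendicular offset is √(49.0² − 9.2811²) = 48.113. Taking the right-of-DV solution: H = (-23.004, -21.842).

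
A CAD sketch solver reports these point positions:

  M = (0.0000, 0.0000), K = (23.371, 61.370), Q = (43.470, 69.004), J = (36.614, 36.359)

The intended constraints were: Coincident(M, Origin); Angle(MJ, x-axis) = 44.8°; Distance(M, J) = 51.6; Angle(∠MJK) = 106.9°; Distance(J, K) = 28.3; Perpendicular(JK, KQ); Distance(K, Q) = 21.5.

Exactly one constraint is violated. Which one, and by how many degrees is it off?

Perpendicular(JK, KQ) — off by 7.10°.

M = (0.00, 0.00) ✓; MJ at 44.80° ✓; |MJ| = 51.60 ✓; ∠MJK = 106.9° ✓; |JK| = 28.30 ✓; ∠(JK, KQ) = 97.10° ✗; |KQ| = 21.50 ✓.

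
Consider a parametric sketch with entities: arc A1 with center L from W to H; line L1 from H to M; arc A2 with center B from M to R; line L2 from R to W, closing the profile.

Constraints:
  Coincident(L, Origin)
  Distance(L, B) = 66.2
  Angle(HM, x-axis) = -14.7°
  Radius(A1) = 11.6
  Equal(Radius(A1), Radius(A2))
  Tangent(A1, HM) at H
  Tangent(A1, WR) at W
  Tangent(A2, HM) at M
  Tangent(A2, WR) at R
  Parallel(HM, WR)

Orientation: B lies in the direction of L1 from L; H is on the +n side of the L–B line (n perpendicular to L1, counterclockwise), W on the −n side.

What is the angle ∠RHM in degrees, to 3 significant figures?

19.3°

The slot axis is L1's direction at -14.7°, so u = (cos -14.7°, sin -14.7°) = (0.967, -0.254) and n = (−sin -14.7°, cos -14.7°) = (0.254, 0.967). L is at the origin and B lies 66.2 along u from L, so B = 66.2·u = (64.0, -16.8). Tangency of A1 to both parallel lines with radius 11.6 puts H and W at L ± 11.6·n: H = (2.94, 11.2), W = (-2.94, -11.2). Equal radii place M and R the same way about B: M = B + 11.6·n = (67.0, -5.58), R = B − 11.6·n = (61.1, -28.0). Then cos ∠RHM = HR·HM / (|HR||HM|), giving 19.3°.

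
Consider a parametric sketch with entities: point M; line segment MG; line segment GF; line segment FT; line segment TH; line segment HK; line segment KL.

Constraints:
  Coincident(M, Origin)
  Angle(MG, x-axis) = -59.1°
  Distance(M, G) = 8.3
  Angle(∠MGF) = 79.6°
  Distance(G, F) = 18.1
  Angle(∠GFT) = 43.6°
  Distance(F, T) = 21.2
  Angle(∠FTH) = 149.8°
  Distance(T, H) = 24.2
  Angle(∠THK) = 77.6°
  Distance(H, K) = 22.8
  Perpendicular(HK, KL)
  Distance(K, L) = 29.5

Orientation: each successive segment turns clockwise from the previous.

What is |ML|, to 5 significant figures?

13.146

∠THK = 77.6° gives HK at -68.500° from the x-axis; with |HK| = 22.8, K = (25.011, -2.1062). HK is perpendicular to KL, so KL runs at -158.50°; with |KL| = 29.5, L = (-2.4360, -12.918). Then |ML| = |L − M| = 13.146.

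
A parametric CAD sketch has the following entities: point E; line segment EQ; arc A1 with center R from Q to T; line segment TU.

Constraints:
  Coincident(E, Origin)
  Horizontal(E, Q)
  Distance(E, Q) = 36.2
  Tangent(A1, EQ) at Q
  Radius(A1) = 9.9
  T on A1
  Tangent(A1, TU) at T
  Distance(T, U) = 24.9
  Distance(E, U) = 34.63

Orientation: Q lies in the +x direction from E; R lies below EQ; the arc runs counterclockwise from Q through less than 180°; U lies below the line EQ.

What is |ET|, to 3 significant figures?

27.7

Checks: ∠(RQ, QE) = 90.00° ✓; |RT| = 9.900 ✓; ∠(RT, TU) = 90.00° ✓; |TU| = 24.90 ✓; |EU| = 34.63 ✓.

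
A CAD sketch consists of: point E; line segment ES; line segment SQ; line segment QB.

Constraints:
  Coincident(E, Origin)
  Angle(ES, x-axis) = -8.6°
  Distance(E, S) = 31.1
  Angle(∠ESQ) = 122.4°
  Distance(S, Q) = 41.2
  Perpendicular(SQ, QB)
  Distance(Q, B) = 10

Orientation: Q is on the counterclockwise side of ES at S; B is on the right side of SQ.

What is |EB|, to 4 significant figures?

68.29

E is at the origin; ES runs at -8.6° with length 31.1, so S = 31.1·(cos -8.6°, sin -8.6°) = (30.75, -4.651). ∠ESQ = 122.4°, so SQ runs at -8.6° + (180° − 122.4°) = 49.00° from the x-axis; with |SQ| = 41.2, Q = S + 41.2·(cos 49.00°, sin 49.00°) = (57.78, 26.44). SQ ⟂ QB; with |QB| = 10.0 on the right of SQ, B = Q + 10.0·(0.7547, -0.6561) = (65.33, 19.88). Then |EB| = |B − E| = 68.29.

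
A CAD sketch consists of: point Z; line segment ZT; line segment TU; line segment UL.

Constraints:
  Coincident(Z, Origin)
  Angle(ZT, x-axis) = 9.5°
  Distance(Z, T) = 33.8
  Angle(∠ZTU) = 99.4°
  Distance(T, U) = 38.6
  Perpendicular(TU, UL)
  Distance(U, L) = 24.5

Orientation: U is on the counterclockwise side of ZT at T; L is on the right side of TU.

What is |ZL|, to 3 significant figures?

72.8

∠ZTU = 99.4°, so TU runs at 9.5° + (180° − 99.4°) = 90.1° from the x-axis; with |TU| = 38.6, U = T + 38.6·(cos 90.1°, sin 90.1°) = (33.3, 44.2). The perpendicularity gives UL at right angles to TU; with |UL| = 24.5 on the right of TU, L = U + 24.5·(1.00, 0.00175) = (57.8, 44.2). Then |ZL| = |L − Z| = 72.8.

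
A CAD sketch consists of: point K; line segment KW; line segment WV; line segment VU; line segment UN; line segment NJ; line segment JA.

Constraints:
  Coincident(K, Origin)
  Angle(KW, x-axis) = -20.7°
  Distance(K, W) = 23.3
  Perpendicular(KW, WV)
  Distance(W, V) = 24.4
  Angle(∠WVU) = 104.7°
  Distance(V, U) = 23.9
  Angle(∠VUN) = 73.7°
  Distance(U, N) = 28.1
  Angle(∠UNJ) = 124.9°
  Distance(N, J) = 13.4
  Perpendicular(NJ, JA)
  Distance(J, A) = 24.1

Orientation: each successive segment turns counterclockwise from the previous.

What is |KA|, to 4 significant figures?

29.58

K is at the origin; KW runs at -20.7° with length 23.3, so W = (21.80, -8.236). KW is perpendicular to WV, so WV runs at 69.30°; with |WV| = 24.4, V = (30.42, 14.59). ∠WVU = 104.7° gives VU at 144.6° from the x-axis; with |VU| = 23.9, U = (10.94, 28.43). ∠VUN = 73.7° gives UN at -109.1° from the x-axis; with |UN| = 28.1, N = (1.744, 1.881). ∠UNJ = 124.9° gives NJ at -54.00° from the x-axis; with |NJ| = 13.4, J = (9.621, -8.960). The perpendicularity gives JA at right angles to NJ, so JA runs at 36.00°; with |JA| = 24.1, A = (29.12, 5.205). Then |KA| = |A − K| = 29.58.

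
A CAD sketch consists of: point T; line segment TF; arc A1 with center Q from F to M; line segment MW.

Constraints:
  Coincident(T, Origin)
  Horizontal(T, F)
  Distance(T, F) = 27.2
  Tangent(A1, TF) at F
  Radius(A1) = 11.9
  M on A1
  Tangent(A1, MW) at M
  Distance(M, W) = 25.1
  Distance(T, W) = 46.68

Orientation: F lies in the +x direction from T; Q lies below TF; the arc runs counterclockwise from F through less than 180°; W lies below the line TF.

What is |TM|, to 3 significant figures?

22.7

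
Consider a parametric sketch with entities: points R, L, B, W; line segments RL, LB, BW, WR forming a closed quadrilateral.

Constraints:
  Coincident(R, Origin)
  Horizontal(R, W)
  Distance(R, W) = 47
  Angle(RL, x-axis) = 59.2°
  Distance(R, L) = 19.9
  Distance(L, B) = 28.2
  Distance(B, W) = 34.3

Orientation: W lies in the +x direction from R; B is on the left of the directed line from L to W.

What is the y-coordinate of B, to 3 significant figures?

31.8

Checks: |LB| = 28.20 ✓; |BW| = 34.30 ✓.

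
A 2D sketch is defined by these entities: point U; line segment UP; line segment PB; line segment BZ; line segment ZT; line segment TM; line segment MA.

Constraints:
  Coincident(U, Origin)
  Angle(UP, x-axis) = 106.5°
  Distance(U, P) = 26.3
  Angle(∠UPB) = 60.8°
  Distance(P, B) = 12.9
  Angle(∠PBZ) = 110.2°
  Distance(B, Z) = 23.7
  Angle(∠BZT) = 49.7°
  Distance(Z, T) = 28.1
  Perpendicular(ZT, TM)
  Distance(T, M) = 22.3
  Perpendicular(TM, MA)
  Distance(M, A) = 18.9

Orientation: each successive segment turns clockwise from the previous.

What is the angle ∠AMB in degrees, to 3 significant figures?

18.3°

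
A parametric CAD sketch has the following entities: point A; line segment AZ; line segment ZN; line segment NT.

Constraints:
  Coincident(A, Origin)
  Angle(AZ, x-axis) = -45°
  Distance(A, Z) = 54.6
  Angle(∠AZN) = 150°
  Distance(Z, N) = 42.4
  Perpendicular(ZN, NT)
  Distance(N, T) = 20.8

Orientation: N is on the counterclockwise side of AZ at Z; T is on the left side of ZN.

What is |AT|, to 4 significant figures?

89.92

A is at the origin; AZ runs at -45.0° with length 54.6, so Z = 54.6·(cos -45.0°, sin -45.0°) = (38.61, -38.61). ∠AZN = 150.0°, so ZN runs at -45.0° + (180° − 150.0°) = -15.00° from the x-axis; with |ZN| = 42.4, N = Z + 42.4·(cos -15.00°, sin -15.00°) = (79.56, -49.58). ZN is perpendicular to NT; with |NT| = 20.8 on the left of ZN, T = N + 20.8·(0.2588, 0.9659) = (84.95, -29.49). Then |AT| = |T − A| = 89.92.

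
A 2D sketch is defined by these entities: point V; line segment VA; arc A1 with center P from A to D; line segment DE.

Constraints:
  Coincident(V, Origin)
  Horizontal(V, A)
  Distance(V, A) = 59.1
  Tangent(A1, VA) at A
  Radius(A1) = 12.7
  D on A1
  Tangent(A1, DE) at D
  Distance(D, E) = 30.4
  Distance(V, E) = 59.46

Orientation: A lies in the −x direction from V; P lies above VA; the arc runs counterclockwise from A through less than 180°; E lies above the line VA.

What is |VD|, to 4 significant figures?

47.81

V is at the origin; VA is horizontal with |VA| = 59.1 and A on the −x side, so A = (-59.10, 0.000). Tangency of A1 to VA means the radius PA is perpendicular to VA, so P = A + (0, 12.7) = (-59.10, 12.70). Since PD ⟂ DE (tangency), |PE| = √(12.7² + 30.4²) = 32.95 regardless of where D sits on A1. So E lies on both circle(V, 59.46) and circle(P, 32.95); the above-VA intersection is E = (-42.77, 41.31). D is the foot of the tangent from E: D = (-46.50, 11.14).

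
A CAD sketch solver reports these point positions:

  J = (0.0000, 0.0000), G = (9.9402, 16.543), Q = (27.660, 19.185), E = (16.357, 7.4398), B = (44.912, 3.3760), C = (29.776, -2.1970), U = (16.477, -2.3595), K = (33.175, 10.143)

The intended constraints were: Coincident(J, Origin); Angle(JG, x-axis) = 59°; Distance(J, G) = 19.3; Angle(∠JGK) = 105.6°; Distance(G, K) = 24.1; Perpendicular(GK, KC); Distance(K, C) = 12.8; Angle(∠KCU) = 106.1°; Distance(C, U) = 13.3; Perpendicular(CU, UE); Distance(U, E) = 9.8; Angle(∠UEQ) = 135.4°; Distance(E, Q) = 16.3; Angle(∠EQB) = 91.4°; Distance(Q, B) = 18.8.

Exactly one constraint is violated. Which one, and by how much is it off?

Distance(Q, B) = 18.8 — off by 4.60.

J = (0.00, 0.00) ✓; JG at 59.00° ✓; |JG| = 19.30 ✓; ∠JGK = 105.6° ✓; |GK| = 24.10 ✓; ∠(GK, KC) = 90.00° ✓; |KC| = 12.80 ✓; ∠KCU = 106.1° ✓; |CU| = 13.30 ✓; ∠(CU, UE) = 90.00° ✓; |UE| = 9.800 ✓; ∠UEQ = 135.4° ✓; |EQ| = 16.30 ✓; ∠EQB = 91.40° ✓; |QB| = 23.40 ✗.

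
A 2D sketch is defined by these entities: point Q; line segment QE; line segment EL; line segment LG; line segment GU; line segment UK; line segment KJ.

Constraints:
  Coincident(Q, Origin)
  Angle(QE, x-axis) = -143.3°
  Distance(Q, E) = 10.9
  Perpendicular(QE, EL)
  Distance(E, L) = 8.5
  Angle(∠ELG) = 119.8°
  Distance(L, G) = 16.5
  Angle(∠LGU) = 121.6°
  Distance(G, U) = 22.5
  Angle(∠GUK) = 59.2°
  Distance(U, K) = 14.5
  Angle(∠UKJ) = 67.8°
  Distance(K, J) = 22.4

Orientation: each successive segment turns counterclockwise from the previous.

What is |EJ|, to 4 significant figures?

27.65

Q is at the origin; QE runs at -143.3° with length 10.9, so E = (-8.739, -6.514). QE is perpendicular to EL, so EL runs at -53.30°; with |EL| = 8.5, L = (-3.660, -13.33). ∠ELG = 119.8° gives LG at 6.900° from the x-axis; with |LG| = 16.5, G = (12.72, -11.35). ∠LGU = 121.6° gives GU at 65.30° from the x-axis; with |GU| = 22.5, U = (22.12, 9.094). ∠GUK = 59.2° gives UK at -173.9° from the x-axis; with |UK| = 14.5, K = (7.705, 7.554). ∠UKJ = 67.8° gives KJ at -61.70° from the x-axis; with |KJ| = 22.4, J = (18.32, -12.17). Then |EJ| = |J − E| = 27.65.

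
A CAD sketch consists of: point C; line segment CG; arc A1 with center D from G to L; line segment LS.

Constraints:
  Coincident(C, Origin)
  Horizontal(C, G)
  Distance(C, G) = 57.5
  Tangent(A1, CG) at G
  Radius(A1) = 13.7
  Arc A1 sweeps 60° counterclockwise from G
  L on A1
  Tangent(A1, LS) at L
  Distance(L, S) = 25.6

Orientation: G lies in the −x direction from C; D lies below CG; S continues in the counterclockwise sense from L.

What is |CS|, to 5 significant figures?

87.139

C is at the origin; C and G share the same y with |CG| = 57.5 and G on the −x side, so G = (-57.500, 0.0000). Since A1 is tangent to CG there, DG ⟂ CG, so D = G + (0, -13.7) = (-57.500, -13.700). On A1, G sits at bearing 90° from D; a 60° counterclockwise sweep puts L at bearing 150°, so L = D + 13.7·(cos 150°, sin 150°) = (-69.365, -6.8500). A1 meets LS tangentially, so DL is at right angles to LS, so LS runs along (−sin 150°, cos 150°); with |LS| = 25.6, S = (-82.165, -29.020). Then |CS| = |S − C| = 87.139.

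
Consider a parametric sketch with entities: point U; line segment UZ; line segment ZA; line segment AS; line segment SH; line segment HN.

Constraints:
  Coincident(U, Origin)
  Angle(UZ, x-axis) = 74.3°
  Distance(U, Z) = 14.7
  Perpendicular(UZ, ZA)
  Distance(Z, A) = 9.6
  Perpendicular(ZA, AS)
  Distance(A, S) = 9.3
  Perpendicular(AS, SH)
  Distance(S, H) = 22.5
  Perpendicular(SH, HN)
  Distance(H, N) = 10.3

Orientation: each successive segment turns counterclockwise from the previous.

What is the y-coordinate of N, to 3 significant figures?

11.6

The perpendicularity gives SH at right angles to AS, so SH runs at -15.7°; with |SH| = 22.5, H = (13.9, 1.71). SH ⟂ HN, so HN runs at 74.3°; with |HN| = 10.3, N = (16.7, 11.6). So N.y = 11.6.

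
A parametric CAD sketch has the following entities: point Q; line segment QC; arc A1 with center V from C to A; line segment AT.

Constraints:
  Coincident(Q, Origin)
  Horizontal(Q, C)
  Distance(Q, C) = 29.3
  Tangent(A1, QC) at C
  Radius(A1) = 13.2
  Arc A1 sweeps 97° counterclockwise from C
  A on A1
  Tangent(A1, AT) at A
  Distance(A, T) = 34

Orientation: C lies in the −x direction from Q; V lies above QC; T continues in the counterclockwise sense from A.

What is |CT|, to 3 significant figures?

49.4

Q is at the origin; Q and C share the same y with |QC| = 29.3 and C on the −x side, so C = (-29.3, 0.00). A1 meets QC tangentially, so VC is at right angles to QC, so V = C + (0, 13.2) = (-29.3, 13.2). On A1, C sits at bearing -90° from V; a 97° counterclockwise sweep puts A at bearing 7°, so A = V + 13.2·(cos 7°, sin 7°) = (-16.2, 14.8). Tangency of A1 to AT means the radius VA is perpendicular to AT, so AT runs along (−sin 7°, cos 7°); with |AT| = 34.0, T = (-20.3, 48.6). Then |CT| = |T − C| = 49.4.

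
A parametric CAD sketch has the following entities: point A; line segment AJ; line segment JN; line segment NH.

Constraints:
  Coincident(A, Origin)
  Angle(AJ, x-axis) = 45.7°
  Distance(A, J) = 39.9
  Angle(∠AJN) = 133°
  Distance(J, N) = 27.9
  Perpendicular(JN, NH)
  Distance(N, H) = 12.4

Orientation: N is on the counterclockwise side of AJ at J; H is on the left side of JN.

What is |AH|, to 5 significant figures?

57.610

A is at the origin; AJ runs at 45.7° with length 39.9, so J = 39.9·(cos 45.7°, sin 45.7°) = (27.867, 28.556). ∠AJN = 133.0°, so JN runs at 45.7° + (180° − 133.0°) = 92.700° from the x-axis; with |JN| = 27.9, N = J + 27.9·(cos 92.700°, sin 92.700°) = (26.552, 56.425). JN ⟂ NH; with |NH| = 12.4 on the left of JN, H = N + 12.4·(-0.99889, -0.047106) = (14.166, 55.841). Then |AH| = |H − A| = 57.610.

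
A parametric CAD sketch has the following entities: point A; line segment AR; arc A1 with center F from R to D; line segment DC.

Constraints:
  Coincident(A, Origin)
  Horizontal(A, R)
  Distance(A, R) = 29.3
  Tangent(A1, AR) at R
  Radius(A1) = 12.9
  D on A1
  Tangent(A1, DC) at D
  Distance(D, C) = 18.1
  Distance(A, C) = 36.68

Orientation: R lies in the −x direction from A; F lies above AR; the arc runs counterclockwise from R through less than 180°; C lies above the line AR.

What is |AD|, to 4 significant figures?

21.57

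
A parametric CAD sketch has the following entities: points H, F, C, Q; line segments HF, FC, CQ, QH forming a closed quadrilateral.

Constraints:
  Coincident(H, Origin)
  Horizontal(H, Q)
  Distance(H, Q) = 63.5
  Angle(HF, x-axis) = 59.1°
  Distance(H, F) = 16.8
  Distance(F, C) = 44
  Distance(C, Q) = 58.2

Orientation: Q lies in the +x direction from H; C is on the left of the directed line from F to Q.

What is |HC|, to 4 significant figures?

60.76

Checks: H = (0.00, 0.00) ✓; |FC| = 44.00 ✓; |CQ| = 58.20 ✓.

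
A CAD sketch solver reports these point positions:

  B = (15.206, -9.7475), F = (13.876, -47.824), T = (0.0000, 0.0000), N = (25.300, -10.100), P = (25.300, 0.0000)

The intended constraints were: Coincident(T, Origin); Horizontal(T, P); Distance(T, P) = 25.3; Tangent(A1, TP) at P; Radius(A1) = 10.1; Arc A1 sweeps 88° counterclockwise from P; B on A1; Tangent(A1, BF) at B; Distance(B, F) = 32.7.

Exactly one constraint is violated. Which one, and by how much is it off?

Distance(B, F) = 32.7 — off by 5.40.

T = (0.00, 0.00) ✓; T.y = 0.00, P.y = 0.00 ✓; |TP| = 25.30 ✓; ∠(NP, PT) = 90.00° ✓; |NP| = 10.10 ✓; bearing(N→B) − bearing(N→P) = 88.00° ✓; |NB| = 10.10 ✓; ∠(NB, BF) = 90.00° ✓; |BF| = 38.10 ✗.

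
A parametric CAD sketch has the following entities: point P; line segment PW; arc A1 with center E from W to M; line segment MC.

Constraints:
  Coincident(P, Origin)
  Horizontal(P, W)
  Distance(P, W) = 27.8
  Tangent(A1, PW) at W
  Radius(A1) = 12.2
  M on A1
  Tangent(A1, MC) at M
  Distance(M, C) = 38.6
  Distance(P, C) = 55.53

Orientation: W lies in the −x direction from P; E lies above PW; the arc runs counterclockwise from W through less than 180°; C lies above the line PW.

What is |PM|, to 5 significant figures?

20.685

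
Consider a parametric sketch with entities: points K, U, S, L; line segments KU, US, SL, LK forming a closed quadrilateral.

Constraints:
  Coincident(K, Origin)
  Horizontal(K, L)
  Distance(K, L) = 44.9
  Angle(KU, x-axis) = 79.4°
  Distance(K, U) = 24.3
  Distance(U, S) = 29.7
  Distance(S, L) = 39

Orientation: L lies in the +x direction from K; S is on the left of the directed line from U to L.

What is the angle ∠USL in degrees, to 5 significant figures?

85.097°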